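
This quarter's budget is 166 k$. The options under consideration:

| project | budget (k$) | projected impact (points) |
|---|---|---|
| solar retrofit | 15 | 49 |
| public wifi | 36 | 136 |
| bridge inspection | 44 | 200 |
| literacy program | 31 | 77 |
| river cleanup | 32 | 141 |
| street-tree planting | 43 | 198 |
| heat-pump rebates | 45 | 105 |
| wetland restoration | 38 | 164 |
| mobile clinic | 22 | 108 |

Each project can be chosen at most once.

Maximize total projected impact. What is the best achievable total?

Filling by ratio: solar retrofit + bridge inspection + river cleanup + street-tree planting + mobile clinic for 696, with 10 k$ left unused.
The 32 k$ tied up in river cleanup is better spent on wetland restoration — total rises to 719 (162 k$).
Runner-up bridge inspection + river cleanup + street-tree planting + wetland restoration tops out at 703.

719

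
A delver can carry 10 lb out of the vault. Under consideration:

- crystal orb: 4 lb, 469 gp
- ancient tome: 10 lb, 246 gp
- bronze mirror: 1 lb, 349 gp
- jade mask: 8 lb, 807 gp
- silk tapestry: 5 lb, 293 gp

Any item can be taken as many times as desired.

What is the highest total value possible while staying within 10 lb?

10×bronze mirror uses 10 of the 10 lb and totals 3490.
That's the maximum — no swap from here does better than 3490.

3490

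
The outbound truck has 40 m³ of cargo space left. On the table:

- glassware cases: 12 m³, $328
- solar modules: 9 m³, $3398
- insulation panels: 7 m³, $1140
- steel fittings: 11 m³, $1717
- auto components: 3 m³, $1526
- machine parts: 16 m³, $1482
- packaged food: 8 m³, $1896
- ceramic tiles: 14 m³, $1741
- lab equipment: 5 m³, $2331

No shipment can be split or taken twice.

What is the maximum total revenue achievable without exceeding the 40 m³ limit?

Ranking by ratio (revenue/m³): auto components 508.67, lab equipment 466.20, solar modules 377.56, packaged food 237.00.
Greedy by ratio would take solar modules + insulation panels + auto components + packaged food + lab equipment: 32 m³ used, total 10291.
Dropping insulation panels frees 7 m³; slotting in ceramic tiles (14 m³) lifts the total to 10892 at 39 m³.

10892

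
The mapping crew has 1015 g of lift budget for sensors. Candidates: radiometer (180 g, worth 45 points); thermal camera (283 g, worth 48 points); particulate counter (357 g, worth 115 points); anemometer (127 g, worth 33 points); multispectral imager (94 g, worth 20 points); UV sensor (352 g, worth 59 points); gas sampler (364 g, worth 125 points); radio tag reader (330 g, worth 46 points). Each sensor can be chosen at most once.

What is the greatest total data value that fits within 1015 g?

Taking the top-ratio sensors first gives particulate counter + anemometer + multispectral imager + gas sampler for 293 (942 g).
The 127 g tied up in anemometer is better spent on radiometer — total rises to 305 (995 g).
That's the maximum — no swap from here does better than 305.

305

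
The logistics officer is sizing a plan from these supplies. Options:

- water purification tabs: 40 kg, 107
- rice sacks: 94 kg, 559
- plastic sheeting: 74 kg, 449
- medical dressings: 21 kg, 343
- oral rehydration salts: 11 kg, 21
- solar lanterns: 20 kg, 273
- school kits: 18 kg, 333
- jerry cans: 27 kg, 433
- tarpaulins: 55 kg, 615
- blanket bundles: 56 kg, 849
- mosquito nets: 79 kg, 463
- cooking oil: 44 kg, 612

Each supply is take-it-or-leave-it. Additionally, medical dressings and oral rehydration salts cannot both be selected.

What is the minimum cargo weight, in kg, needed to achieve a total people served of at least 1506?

95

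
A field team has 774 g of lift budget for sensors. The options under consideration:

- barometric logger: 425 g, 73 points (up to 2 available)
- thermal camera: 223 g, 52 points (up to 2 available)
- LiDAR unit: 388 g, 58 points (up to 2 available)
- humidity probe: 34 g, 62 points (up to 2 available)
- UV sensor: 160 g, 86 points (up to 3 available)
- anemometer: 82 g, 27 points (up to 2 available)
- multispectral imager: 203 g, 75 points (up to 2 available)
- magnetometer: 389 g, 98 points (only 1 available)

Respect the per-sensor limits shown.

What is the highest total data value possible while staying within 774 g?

457

The ratio ordering already packs tightly: 2×humidity probe + 3×UV sensor + multispectral imager, 751 g, 457.
No other feasible combination exceeds 457.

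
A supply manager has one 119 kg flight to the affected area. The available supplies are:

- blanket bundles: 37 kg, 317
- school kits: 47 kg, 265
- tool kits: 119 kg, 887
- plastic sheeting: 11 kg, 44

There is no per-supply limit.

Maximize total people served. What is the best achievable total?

951

Taking 3×blanket bundles: 111 kg used, 951 in people served.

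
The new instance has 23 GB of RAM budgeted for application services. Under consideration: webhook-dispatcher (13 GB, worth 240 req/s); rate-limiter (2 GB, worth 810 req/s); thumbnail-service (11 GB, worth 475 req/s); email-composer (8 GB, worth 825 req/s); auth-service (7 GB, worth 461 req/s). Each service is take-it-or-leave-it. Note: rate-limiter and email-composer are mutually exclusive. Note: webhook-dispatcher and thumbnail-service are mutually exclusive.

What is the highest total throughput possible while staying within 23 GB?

1746

Taking rate-limiter + thumbnail-service + auth-service: 20 GB used, 1746 in throughput.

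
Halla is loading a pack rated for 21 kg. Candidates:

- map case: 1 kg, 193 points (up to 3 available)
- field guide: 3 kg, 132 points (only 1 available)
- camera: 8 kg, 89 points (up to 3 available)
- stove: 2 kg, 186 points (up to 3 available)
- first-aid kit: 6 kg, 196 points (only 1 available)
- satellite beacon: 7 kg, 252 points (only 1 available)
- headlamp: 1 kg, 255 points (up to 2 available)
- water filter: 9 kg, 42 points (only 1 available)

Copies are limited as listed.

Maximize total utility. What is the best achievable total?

By utility per kg: headlamp 255.00, map case 193.00, stove 93.00, field guide 44.00 lead.
Taking 3×map case + field guide + 3×stove + satellite beacon + 2×headlamp: 21 kg used, 2031 in utility.

2031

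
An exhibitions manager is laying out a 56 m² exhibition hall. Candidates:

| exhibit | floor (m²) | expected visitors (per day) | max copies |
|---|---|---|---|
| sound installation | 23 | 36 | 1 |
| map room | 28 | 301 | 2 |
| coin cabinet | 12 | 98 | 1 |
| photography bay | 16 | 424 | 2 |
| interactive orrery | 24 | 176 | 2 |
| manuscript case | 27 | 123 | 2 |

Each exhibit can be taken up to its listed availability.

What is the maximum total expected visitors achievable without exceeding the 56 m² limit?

1024

Ranking by ratio (expected visitors/m²): photography bay 26.50, map room 10.75, coin cabinet 8.17, interactive orrery 7.33.
A density-first pass picks coin cabinet + 2×photography bay — 946 at 44 m².
Dropping coin cabinet frees 12 m²; slotting in interactive orrery (24 m²) lifts the total to 1024 at 56 m².
Every other selection either busts 56 m² or exceeds an availability limit or fails to beat 1024.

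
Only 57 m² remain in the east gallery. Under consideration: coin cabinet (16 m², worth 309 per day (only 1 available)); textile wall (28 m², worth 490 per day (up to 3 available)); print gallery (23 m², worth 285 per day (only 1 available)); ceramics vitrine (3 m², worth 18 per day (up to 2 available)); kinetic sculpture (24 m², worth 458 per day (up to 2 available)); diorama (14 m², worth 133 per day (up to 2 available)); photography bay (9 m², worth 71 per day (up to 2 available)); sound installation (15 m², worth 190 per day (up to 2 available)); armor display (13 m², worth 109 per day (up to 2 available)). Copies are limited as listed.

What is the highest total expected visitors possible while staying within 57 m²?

Taking the top-ratio exhibits first gives coin cabinet + kinetic sculpture + sound installation for 957 (55 m²).
Replace coin cabinet and sound installation with kinetic sculpture + photography bay: the trade gains 30 net, giving 987 at 57 m².

987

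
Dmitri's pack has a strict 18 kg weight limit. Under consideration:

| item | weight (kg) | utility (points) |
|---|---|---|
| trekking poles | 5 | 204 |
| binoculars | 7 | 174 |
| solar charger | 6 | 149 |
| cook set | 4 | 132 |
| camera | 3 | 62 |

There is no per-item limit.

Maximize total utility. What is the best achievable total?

674

Best packing: 3×trekking poles + camera — 18 kg, 674 total.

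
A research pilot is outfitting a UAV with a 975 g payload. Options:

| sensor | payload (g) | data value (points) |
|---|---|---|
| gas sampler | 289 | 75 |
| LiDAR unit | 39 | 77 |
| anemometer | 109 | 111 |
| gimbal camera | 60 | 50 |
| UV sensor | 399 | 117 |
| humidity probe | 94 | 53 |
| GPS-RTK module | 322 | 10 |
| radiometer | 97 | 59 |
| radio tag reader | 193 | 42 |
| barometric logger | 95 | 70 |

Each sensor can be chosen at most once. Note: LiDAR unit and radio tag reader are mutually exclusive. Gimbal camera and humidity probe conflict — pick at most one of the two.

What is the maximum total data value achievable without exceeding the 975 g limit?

Ranking by ratio (data value/g): LiDAR unit 1.97, anemometer 1.02, gimbal camera 0.83, barometric logger 0.74.
Best packing: LiDAR unit + anemometer + UV sensor + humidity probe + radiometer + barometric logger — 833 g, 487 total.
The closest alternative, LiDAR unit + anemometer + gimbal camera + UV sensor + radiometer + barometric logger, reaches only 484.

487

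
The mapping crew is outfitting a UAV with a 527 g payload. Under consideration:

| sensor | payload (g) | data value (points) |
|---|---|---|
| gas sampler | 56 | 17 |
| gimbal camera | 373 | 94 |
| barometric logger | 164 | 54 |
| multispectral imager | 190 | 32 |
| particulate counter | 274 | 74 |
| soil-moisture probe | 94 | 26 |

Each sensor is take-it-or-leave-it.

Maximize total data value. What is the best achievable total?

Filling by ratio: gas sampler + barometric logger + multispectral imager + soil-moisture probe for 129, with 23 g left unused.
Dropping multispectral imager and soil-moisture probe frees 284 g; slotting in particulate counter (274 g) lifts the total to 145 at 494 g.
No other feasible combination exceeds 145.

145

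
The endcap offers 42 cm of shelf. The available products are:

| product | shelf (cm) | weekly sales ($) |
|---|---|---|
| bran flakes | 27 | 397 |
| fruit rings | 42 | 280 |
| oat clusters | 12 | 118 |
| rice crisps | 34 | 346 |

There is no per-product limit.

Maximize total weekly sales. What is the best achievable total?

515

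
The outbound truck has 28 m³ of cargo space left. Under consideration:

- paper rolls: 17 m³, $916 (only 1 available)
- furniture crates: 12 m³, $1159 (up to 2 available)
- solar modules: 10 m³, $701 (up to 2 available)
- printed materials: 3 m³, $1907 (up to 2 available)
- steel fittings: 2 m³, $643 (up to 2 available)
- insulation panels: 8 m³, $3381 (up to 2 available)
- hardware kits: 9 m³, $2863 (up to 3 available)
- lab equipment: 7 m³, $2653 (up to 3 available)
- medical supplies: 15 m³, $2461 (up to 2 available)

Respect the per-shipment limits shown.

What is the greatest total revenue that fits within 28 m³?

Taking the top-ratio shipments first gives 2×printed materials + 2×steel fittings + 2×insulation panels for 11862 (26 m³).
Dropping 2×steel fittings and insulation panels frees 12 m³; slotting in 2×lab equipment (14 m³) lifts the total to 12501 at 28 m³.
No other feasible combination exceeds 12501.

12501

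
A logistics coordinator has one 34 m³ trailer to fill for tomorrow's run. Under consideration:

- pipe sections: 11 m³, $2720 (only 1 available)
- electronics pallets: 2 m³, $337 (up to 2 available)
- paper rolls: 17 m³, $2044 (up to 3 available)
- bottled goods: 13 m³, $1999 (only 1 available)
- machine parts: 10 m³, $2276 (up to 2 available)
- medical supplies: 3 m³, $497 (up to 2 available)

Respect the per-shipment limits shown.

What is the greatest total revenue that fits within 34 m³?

Density check — pipe sections 247.27, machine parts 227.60, electronics pallets 168.50, medical supplies 165.67 are the best per m³.
Filling by ratio: pipe sections + electronics pallets + 2×machine parts for 7609, with 1 m³ left unused.
The 2 m³ tied up in electronics pallets is better spent on medical supplies — total rises to 7769 (34 m³).
No other feasible combination exceeds 7769.

7769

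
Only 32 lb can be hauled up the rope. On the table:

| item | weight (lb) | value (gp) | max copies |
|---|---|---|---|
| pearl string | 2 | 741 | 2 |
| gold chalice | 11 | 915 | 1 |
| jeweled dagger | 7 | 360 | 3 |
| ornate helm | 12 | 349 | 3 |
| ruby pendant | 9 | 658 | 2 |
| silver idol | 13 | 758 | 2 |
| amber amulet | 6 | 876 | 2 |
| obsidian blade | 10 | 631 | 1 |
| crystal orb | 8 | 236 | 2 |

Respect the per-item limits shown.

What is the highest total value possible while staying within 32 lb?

By value per lb: pearl string 370.50, amber amulet 146.00, gold chalice 83.18, ruby pendant 73.11 lead.
A density-first pass picks 2×pearl string + gold chalice + 2×amber amulet — 4149 at 27 lb.
The 11 lb tied up in gold chalice is better spent on jeweled dagger + ruby pendant — total rises to 4252 (32 lb).
Every other selection either busts 32 lb or exceeds an availability limit or fails to beat 4252.

4252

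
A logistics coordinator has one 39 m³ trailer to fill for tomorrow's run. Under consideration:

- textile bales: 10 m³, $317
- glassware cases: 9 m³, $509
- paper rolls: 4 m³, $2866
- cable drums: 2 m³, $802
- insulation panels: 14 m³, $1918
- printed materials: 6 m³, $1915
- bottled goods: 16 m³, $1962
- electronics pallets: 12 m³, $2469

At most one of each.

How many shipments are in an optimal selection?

5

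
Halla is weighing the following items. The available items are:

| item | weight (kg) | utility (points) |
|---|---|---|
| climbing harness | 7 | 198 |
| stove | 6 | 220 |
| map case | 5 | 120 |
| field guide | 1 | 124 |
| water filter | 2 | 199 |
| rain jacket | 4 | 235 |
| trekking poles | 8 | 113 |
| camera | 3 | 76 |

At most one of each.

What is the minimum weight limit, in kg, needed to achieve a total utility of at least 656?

12

Need the lightest bundle worth ≥ 656.
map case + field guide + water filter + rain jacket reaches 678 using 12 kg.
Any bundle with less than 12 kg falls short of 656.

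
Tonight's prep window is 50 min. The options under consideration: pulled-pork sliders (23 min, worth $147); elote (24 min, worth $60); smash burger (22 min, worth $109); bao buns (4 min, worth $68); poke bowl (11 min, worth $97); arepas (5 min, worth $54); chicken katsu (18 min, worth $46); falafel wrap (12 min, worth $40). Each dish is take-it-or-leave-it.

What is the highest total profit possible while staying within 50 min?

366

Taking pulled-pork sliders + bao buns + poke bowl + arepas: 43 min used, 366 in profit.
Next best is pulled-pork sliders + bao buns + poke bowl + falafel wrap at 352 (50 min) — short by 14.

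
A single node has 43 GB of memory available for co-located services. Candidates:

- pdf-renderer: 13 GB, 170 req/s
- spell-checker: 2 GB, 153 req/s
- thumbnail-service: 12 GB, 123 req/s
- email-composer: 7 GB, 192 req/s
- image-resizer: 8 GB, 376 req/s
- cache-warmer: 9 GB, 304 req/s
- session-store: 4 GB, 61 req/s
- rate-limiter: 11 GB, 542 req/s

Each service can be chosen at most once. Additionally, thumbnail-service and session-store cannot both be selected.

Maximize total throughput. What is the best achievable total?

1628

Ranking by ratio (throughput/GB): spell-checker 76.50, rate-limiter 49.27, image-resizer 47.00, cache-warmer 33.78.
Spell-checker + email-composer + image-resizer + cache-warmer + session-store + rate-limiter uses 41 of the 43 GB and totals 1628.
Next best is spell-checker + email-composer + image-resizer + cache-warmer + rate-limiter at 1567 (37 GB) — short by 61.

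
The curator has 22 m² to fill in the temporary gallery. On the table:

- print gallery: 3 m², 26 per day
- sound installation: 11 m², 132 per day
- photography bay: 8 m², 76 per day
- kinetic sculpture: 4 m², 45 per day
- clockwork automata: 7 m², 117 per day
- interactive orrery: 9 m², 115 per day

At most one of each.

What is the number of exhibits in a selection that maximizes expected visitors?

3

The maximum expected visitors within 22 m² is 294.
One optimal bundle: sound installation + kinetic sculpture + clockwork automata (22 m²).
Any selection reaching 294 contains exactly 3 exhibits.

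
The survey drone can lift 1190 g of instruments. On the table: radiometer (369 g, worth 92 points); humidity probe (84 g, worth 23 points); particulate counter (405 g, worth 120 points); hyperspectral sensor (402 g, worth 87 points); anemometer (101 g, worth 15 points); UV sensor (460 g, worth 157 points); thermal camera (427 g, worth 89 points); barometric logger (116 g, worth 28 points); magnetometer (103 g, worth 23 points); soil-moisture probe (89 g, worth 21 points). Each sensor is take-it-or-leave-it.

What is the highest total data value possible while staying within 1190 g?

The ratio heuristic lands on humidity probe + particulate counter + UV sensor + barometric logger + soil-moisture probe (349) but leaves 36 g idle.
Replace soil-moisture probe with magnetometer: the trade gains 2 net, giving 351 at 1168 g.
The spare 22 g is too small for any remaining sensor, and no exchange beats 351.

351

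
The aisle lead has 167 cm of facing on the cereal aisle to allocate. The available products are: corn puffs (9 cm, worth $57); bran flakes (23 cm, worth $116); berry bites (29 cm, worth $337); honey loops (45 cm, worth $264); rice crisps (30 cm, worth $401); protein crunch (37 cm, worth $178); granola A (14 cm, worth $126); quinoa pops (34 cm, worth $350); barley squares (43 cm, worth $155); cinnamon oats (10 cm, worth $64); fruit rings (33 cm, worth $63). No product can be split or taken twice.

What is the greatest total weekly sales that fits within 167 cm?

1542

Filling by ratio: corn puffs + bran flakes + berry bites + rice crisps + granola A + quinoa pops + cinnamon oats for 1451, with 18 cm left unused.
The 32 cm tied up in corn puffs and bran flakes is better spent on honey loops — total rises to 1542 (162 cm).
Nothing else within 167 cm beats 1542.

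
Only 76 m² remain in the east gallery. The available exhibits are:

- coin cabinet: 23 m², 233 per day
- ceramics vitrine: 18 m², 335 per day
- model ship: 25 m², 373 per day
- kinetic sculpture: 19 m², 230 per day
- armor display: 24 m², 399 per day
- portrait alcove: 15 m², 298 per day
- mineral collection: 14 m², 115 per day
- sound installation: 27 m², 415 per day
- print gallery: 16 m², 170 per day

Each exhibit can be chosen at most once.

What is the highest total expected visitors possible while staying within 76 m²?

1262

By expected visitors per m²: portrait alcove 19.87, ceramics vitrine 18.61, armor display 16.62, sound installation 15.37 lead.
Taking ceramics vitrine + kinetic sculpture + armor display + portrait alcove: 76 m² used, 1262 in expected visitors.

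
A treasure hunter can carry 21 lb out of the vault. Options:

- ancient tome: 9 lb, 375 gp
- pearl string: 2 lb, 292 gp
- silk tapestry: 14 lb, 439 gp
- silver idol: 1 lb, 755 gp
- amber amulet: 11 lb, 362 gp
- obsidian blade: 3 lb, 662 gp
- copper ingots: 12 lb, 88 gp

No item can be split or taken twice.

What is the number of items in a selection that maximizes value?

4

Optimal total is 2148.
For example pearl string + silk tapestry + silver idol + obsidian blade achieves it, using 20 lb.
All optima have 4 items.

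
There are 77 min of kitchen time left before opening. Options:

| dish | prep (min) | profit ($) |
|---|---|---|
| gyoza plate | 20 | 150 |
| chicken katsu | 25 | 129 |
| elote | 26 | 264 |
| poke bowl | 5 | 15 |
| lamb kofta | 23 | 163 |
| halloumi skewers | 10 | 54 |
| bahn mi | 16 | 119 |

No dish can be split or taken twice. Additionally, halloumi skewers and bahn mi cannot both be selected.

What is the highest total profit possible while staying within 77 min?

592

Gyoza plate + elote + poke bowl + lamb kofta uses 74 of the 77 min and totals 592.
The closest alternative, gyoza plate + elote + lamb kofta, reaches only 577.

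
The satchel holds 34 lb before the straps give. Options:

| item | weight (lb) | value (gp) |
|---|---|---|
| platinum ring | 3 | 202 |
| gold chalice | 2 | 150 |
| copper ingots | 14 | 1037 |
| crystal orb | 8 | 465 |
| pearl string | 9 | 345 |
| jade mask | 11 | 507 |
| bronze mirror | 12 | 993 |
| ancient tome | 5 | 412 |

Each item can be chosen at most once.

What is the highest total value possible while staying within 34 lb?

2644

By value per lb: bronze mirror 82.75, ancient tome 82.40, gold chalice 75.00, copper ingots 74.07 lead.
Filling by ratio: gold chalice + copper ingots + bronze mirror + ancient tome for 2592, with 1 lb left unused.
Replace gold chalice with platinum ring: the trade gains 52 net, giving 2644 at 34 lb.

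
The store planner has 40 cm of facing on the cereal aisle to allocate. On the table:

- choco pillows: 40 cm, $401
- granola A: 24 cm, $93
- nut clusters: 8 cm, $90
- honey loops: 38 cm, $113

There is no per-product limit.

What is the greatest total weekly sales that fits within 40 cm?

450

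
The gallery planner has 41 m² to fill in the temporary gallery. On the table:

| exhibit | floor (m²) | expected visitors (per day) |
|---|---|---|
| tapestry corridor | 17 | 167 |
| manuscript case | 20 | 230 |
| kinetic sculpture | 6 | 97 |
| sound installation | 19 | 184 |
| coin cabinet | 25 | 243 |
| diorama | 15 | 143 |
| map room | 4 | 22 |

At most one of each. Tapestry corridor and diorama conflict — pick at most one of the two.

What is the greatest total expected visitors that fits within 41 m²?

470

By expected visitors per m²: kinetic sculpture 16.17, manuscript case 11.50, tapestry corridor 9.82, coin cabinet 9.72 lead.
Taking manuscript case + kinetic sculpture + diorama: 41 m² used, 470 in expected visitors.
The closest alternative, kinetic sculpture + sound installation + diorama, reaches only 424.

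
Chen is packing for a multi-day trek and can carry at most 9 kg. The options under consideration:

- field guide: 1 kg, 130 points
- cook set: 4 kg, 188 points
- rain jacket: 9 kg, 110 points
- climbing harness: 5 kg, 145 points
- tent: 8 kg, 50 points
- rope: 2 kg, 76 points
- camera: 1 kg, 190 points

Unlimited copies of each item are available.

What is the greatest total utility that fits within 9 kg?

Density check — camera 190.00, field guide 130.00, cook set 47.00 are the best per kg.
9×camera uses 9 of the 9 kg and totals 1710.
Nothing else within 9 kg beats 1710.

1710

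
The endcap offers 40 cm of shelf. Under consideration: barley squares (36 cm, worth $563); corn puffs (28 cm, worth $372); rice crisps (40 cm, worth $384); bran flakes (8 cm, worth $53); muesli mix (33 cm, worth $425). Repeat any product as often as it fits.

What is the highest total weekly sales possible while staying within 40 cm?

The ratio ordering already packs tightly: barley squares, 36 cm, 563.
The spare 4 cm is too small for any remaining product, and no exchange beats 563.

563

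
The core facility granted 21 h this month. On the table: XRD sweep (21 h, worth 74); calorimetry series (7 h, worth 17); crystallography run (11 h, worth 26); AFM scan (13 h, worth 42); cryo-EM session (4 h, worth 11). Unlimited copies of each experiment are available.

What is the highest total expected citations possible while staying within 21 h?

74

By expected citations per h: XRD sweep 3.52, AFM scan 3.23, cryo-EM session 2.75 lead.
The ratio ordering already packs tightly: XRD sweep, 21 h, 74.
Every other selection either busts 21 h or fails to beat 74.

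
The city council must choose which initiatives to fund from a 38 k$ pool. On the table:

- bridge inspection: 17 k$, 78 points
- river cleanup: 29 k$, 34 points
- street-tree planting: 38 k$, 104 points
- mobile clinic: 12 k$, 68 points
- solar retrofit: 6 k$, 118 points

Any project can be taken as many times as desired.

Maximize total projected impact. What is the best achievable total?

708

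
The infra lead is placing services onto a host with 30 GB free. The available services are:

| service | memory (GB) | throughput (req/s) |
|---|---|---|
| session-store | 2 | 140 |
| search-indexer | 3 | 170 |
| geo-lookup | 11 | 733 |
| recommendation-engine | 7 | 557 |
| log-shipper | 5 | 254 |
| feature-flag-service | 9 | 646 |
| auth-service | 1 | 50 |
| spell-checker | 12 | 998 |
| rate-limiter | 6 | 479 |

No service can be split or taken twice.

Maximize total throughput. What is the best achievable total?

2344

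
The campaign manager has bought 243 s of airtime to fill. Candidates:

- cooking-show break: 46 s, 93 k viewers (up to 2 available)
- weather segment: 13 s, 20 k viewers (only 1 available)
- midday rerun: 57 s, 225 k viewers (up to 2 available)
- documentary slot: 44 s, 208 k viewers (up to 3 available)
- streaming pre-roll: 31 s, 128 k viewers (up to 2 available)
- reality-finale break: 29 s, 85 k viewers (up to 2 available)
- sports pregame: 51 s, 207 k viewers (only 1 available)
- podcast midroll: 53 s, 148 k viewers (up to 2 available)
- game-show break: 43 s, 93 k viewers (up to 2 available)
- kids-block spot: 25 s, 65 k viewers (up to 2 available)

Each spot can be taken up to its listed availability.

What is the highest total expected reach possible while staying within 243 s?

A density-first pass picks weather segment + 3×documentary slot + 2×streaming pre-roll + reality-finale break — 985 at 236 s.
A better packing is midday rerun + 3×documentary slot + sports pregame: 240 s, total 1056.
Every other selection either busts 243 s or exceeds an availability limit or fails to beat 1056.

1056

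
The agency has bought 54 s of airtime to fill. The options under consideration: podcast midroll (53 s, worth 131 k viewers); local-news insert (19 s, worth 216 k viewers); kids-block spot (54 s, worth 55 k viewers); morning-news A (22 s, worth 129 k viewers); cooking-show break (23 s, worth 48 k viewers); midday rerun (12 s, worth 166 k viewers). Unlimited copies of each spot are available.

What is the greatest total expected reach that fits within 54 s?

664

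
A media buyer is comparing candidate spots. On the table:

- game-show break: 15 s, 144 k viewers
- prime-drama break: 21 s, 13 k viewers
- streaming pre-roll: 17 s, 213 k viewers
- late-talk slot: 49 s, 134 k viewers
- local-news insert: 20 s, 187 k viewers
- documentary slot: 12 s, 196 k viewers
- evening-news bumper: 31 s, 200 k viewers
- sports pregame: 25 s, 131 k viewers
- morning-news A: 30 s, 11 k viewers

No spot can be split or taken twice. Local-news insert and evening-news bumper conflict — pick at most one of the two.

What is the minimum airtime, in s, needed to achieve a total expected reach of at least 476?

Need the lightest bundle worth ≥ 476.
Taking game-show break + streaming pre-roll + documentary slot gives 553 (≥ 476) for 44 s.
Below 44 s the best achievable stays under 476.

44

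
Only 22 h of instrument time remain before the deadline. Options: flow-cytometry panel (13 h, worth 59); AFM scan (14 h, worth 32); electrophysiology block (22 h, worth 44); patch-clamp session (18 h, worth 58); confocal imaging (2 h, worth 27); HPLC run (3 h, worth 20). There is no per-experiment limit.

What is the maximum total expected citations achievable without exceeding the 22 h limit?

297

Taking 11×confocal imaging: 22 h used, 297 in expected citations.
No other feasible combination exceeds 297.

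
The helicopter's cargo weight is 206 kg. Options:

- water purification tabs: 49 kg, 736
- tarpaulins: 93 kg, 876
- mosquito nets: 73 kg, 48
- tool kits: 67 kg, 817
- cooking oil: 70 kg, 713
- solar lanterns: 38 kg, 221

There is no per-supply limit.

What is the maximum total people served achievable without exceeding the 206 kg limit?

2944

The ratio ordering already packs tightly: 4×water purification tabs, 196 kg, 2944.
That's the maximum — no swap from here does better than 2944.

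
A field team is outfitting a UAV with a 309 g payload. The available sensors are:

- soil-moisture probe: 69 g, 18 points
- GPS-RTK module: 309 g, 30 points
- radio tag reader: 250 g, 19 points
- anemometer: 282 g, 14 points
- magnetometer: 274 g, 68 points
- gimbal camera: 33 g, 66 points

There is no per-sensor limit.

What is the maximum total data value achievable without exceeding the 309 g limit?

594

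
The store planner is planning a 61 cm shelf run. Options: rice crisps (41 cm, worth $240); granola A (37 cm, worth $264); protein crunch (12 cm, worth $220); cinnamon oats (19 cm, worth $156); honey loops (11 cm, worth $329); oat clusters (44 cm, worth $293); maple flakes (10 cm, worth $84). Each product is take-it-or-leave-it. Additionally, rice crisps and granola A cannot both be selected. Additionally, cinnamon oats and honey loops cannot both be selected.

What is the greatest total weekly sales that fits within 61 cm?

813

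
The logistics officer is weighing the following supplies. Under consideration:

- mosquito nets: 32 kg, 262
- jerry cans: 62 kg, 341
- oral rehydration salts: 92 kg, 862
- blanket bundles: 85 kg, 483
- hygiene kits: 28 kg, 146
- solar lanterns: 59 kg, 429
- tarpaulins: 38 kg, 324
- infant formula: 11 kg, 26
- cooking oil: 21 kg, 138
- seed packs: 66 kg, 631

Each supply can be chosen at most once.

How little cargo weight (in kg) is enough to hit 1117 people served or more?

Minimise kg subject to total people served ≥ 1117.
Taking mosquito nets + oral rehydration salts gives 1124 (≥ 1117) for 124 kg.
Below 124 kg the best achievable stays under 1117.

124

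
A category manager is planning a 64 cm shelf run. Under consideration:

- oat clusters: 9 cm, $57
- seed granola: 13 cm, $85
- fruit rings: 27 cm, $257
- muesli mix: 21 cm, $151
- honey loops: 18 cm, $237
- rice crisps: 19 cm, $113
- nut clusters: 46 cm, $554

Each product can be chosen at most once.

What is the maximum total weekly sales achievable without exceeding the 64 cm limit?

791

Best packing: honey loops + nut clusters — 64 cm, 791 total.
Next best is seed granola + nut clusters at 639 (59 cm) — short by 152.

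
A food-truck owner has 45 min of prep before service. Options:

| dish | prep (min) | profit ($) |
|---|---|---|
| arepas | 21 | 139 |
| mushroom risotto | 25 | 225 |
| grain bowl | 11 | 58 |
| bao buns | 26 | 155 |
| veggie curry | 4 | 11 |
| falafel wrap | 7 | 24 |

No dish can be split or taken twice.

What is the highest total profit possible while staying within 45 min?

307

The ratio ordering already packs tightly: mushroom risotto + grain bowl + falafel wrap, 43 min, 307.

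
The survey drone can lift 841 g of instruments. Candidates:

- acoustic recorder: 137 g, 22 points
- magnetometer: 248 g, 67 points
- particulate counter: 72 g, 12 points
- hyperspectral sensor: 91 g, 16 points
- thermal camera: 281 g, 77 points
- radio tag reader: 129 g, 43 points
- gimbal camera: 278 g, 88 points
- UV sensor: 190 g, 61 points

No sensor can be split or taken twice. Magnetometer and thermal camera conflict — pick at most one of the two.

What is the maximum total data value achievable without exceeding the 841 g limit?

Ranking by ratio (data value/g): radio tag reader 0.33, UV sensor 0.32, gimbal camera 0.32.
A density-first pass picks particulate counter + hyperspectral sensor + radio tag reader + gimbal camera + UV sensor — 220 at 760 g.
Replace particulate counter and radio tag reader with thermal camera: the trade gains 22 net, giving 242 at 840 g.

242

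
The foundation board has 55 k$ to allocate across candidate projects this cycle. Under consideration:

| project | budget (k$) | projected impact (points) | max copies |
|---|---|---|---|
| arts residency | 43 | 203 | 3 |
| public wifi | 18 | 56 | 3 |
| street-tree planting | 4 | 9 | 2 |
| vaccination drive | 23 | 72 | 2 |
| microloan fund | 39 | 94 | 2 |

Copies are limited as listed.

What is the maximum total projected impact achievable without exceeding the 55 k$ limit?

By projected impact per k$: arts residency 4.72, vaccination drive 3.13, public wifi 3.11 lead.
The ratio ordering already packs tightly: arts residency + 2×street-tree planting, 51 k$, 221.
That's the maximum — no swap from here does better than 221.

221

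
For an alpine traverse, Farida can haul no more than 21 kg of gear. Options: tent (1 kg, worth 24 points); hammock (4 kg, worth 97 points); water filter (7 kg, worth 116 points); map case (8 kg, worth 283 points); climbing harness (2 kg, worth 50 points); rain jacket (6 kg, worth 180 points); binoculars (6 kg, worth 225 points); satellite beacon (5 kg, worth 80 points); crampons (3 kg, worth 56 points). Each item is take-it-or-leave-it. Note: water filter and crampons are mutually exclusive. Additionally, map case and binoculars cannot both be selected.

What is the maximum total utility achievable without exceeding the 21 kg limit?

634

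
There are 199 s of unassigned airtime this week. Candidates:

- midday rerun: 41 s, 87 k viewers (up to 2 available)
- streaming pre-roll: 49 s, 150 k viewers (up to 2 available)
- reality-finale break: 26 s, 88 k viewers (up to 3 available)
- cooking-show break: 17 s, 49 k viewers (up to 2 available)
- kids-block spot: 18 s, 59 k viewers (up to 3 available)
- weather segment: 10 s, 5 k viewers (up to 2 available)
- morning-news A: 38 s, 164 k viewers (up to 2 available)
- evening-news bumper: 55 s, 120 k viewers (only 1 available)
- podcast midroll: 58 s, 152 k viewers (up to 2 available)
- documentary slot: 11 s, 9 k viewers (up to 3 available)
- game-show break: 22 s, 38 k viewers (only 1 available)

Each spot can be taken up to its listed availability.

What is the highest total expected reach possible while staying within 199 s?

730

A density-first pass picks 3×reality-finale break + 2×kids-block spot + 2×morning-news A — 710 at 190 s.
The 26 s tied up in reality-finale break is better spent on cooking-show break + kids-block spot — total rises to 730 (199 s).
Nothing else within 199 s beats 730.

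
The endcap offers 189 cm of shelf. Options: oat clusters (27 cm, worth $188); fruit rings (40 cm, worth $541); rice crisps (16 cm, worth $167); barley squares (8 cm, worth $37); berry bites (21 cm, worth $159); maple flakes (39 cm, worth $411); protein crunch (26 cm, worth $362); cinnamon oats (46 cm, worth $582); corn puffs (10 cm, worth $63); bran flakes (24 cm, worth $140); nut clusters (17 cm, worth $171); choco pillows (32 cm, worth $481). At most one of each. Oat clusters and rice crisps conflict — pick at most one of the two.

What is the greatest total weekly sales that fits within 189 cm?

2377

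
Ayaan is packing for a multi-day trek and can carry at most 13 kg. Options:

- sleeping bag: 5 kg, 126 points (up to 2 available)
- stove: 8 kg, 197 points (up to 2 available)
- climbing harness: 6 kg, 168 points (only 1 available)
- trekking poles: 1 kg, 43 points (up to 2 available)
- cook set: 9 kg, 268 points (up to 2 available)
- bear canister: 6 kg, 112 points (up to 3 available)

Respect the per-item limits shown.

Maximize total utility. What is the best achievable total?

Ranking by ratio (utility/kg): trekking poles 43.00, cook set 29.78, climbing harness 28.00.
Greedy by ratio would take 2×trekking poles + cook set: 11 kg used, total 354.
Replace cook set with sleeping bag + climbing harness: the trade gains 26 net, giving 380 at 13 kg.

380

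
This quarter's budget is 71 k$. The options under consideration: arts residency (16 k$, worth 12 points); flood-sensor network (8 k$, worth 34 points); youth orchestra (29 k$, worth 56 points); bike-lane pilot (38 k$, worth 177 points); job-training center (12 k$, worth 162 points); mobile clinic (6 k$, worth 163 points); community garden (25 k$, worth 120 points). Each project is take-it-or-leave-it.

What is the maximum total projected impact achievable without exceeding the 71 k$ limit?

536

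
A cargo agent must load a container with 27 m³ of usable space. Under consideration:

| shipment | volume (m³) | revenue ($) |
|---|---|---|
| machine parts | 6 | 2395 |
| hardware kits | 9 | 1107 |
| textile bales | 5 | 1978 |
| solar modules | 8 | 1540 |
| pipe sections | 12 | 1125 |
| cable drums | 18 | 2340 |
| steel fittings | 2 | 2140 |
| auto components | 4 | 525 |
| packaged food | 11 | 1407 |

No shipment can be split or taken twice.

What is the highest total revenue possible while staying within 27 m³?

Density check — steel fittings 1070.00, machine parts 399.17, textile bales 395.60, solar modules 192.50 are the best per m³.
Taking machine parts + textile bales + solar modules + steel fittings + auto components: 25 m³ used, 8578 in revenue.
The spare 2 m³ is too small for any remaining shipment, and no exchange beats 8578.

8578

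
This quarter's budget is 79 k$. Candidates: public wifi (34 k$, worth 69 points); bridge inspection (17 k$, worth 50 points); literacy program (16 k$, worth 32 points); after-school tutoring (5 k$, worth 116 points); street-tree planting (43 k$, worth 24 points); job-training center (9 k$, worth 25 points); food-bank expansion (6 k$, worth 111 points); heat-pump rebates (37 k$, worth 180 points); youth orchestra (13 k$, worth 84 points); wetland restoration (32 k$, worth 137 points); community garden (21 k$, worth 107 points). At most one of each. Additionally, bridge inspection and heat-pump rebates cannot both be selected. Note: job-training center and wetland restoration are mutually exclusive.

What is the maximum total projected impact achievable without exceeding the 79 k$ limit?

The ratio ordering already packs tightly: after-school tutoring + food-bank expansion + youth orchestra + wetland restoration + community garden, 77 k$, 555.
The closest alternative, after-school tutoring + job-training center + food-bank expansion + heat-pump rebates + community garden, reaches only 539.

555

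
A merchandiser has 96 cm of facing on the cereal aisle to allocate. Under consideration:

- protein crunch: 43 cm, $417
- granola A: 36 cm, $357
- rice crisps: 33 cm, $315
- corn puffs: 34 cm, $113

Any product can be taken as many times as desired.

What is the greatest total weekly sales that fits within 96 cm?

834

Filling by ratio: 2×granola A for 714, with 24 cm left unused.
The 72 cm tied up in 2×granola A is better spent on 2×protein crunch — total rises to 834 (86 cm).
The spare 10 cm is too small for any remaining product, and no exchange beats 834.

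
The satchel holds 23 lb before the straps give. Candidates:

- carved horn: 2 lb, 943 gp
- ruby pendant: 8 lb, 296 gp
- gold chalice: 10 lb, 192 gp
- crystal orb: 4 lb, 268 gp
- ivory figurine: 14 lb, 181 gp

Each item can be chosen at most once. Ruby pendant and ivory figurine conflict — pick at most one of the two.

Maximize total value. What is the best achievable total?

Carved horn + ruby pendant + crystal orb uses 14 of the 23 lb and totals 1507.

1507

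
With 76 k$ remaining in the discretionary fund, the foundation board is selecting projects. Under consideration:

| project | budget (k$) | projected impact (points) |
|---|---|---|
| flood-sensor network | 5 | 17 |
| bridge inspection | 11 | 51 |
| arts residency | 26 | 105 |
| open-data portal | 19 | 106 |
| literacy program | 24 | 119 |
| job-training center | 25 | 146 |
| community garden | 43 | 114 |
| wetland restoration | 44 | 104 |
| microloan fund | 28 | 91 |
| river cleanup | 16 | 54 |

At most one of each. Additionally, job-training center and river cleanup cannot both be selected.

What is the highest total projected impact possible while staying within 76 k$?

Flood-sensor network + open-data portal + literacy program + job-training center uses 73 of the 76 k$ and totals 388.
Runner-up flood-sensor network + arts residency + open-data portal + job-training center tops out at 374.

388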